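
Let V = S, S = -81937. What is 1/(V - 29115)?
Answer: -1/111052 ≈ -9.0048e-6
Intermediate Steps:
V = -81937
1/(V - 29115) = 1/(-81937 - 29115) = 1/(-111052) = -1/111052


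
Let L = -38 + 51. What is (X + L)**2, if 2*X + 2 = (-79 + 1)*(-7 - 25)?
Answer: 1587600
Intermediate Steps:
L = 13
X = 1247 (X = -1 + ((-79 + 1)*(-7 - 25))/2 = -1 + (-78*(-32))/2 = -1 + (1/2)*2496 = -1 + 1248 = 1247)
(X + L)**2 = (1247 + 13)**2 = 1260**2 = 1587600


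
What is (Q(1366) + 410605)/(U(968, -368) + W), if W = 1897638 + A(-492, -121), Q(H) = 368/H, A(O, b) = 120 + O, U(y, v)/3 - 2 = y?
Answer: 93481133/432606736 ≈ 0.21609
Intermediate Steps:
U(y, v) = 6 + 3*y
W = 1897266 (W = 1897638 + (120 - 492) = 1897638 - 372 = 1897266)
(Q(1366) + 410605)/(U(968, -368) + W) = (368/1366 + 410605)/((6 + 3*968) + 1897266) = (368*(1/1366) + 410605)/((6 + 2904) + 1897266) = (184/683 + 410605)/(2910 + 1897266) = (280443399/683)/1900176 = (280443399/683)*(1/1900176) = 93481133/432606736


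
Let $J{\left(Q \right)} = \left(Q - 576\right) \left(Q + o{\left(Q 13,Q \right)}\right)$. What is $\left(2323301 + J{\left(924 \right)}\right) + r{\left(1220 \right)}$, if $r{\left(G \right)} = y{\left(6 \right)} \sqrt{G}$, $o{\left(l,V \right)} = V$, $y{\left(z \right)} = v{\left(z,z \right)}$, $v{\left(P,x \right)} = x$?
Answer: $2966405 + 12 \sqrt{305} \approx 2.9666 \cdot 10^{6}$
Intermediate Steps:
$y{\left(z \right)} = z$
$r{\left(G \right)} = 6 \sqrt{G}$
$J{\left(Q \right)} = 2 Q \left(-576 + Q\right)$ ($J{\left(Q \right)} = \left(Q - 576\right) \left(Q + Q\right) = \left(-576 + Q\right) 2 Q = 2 Q \left(-576 + Q\right)$)
$\left(2323301 + J{\left(924 \right)}\right) + r{\left(1220 \right)} = \left(2323301 + 2 \cdot 924 \left(-576 + 924\right)\right) + 6 \sqrt{1220} = \left(2323301 + 2 \cdot 924 \cdot 348\right) + 6 \cdot 2 \sqrt{305} = \left(2323301 + 643104\right) + 12 \sqrt{305} = 2966405 + 12 \sqrt{305}$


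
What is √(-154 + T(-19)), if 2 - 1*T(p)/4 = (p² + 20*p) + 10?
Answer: I*√110 ≈ 10.488*I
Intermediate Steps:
T(p) = -32 - 80*p - 4*p² (T(p) = 8 - 4*((p² + 20*p) + 10) = 8 - 4*(10 + p² + 20*p) = 8 + (-40 - 80*p - 4*p²) = -32 - 80*p - 4*p²)
√(-154 + T(-19)) = √(-154 + (-32 - 80*(-19) - 4*(-19)²)) = √(-154 + (-32 + 1520 - 4*361)) = √(-154 + (-32 + 1520 - 1444)) = √(-154 + 44) = √(-110) = I*√110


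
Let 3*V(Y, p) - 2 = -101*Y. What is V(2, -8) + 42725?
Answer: 127975/3 ≈ 42658.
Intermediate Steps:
V(Y, p) = ⅔ - 101*Y/3 (V(Y, p) = ⅔ + (-101*Y)/3 = ⅔ - 101*Y/3)
V(2, -8) + 42725 = (⅔ - 101/3*2) + 42725 = (⅔ - 202/3) + 42725 = -200/3 + 42725 = 127975/3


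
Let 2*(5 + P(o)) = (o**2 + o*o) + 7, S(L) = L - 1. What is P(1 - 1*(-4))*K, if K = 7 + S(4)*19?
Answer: 1504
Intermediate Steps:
S(L) = -1 + L
P(o) = -3/2 + o**2 (P(o) = -5 + ((o**2 + o*o) + 7)/2 = -5 + ((o**2 + o**2) + 7)/2 = -5 + (2*o**2 + 7)/2 = -5 + (7 + 2*o**2)/2 = -5 + (7/2 + o**2) = -3/2 + o**2)
K = 64 (K = 7 + (-1 + 4)*19 = 7 + 3*19 = 7 + 57 = 64)
P(1 - 1*(-4))*K = (-3/2 + (1 - 1*(-4))**2)*64 = (-3/2 + (1 + 4)**2)*64 = (-3/2 + 5**2)*64 = (-3/2 + 25)*64 = (47/2)*64 = 1504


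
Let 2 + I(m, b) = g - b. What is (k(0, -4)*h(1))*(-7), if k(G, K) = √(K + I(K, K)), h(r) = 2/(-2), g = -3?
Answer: 7*I*√5 ≈ 15.652*I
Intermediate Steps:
h(r) = -1 (h(r) = 2*(-½) = -1)
I(m, b) = -5 - b (I(m, b) = -2 + (-3 - b) = -5 - b)
k(G, K) = I*√5 (k(G, K) = √(K + (-5 - K)) = √(-5) = I*√5)
(k(0, -4)*h(1))*(-7) = ((I*√5)*(-1))*(-7) = -I*√5*(-7) = 7*I*√5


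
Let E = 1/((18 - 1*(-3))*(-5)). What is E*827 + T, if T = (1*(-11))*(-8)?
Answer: 8413/105 ≈ 80.124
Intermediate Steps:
T = 88 (T = -11*(-8) = 88)
E = -1/105 (E = 1/((18 + 3)*(-5)) = 1/(21*(-5)) = 1/(-105) = -1/105 ≈ -0.0095238)
E*827 + T = -1/105*827 + 88 = -827/105 + 88 = 8413/105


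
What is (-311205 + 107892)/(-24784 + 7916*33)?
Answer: -203313/236444 ≈ -0.85988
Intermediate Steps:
(-311205 + 107892)/(-24784 + 7916*33) = -203313/(-24784 + 261228) = -203313/236444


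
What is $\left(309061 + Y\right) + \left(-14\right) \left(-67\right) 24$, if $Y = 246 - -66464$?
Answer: $398283$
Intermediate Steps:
$Y = 66710$ ($Y = 246 + 66464 = 66710$)
$\left(309061 + Y\right) + \left(-14\right) \left(-67\right) 24 = \left(309061 + 66710\right) + \left(-14\right) \left(-67\right) 24 = 375771 + 938 \cdot 24 = 375771 + 22512 = 398283$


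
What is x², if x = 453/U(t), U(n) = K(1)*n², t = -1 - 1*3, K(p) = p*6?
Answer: 22801/1024 ≈ 22.267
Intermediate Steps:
K(p) = 6*p
t = -4 (t = -1 - 3 = -4)
U(n) = 6*n² (U(n) = (6*1)*n² = 6*n²)
x = 151/32 (x = 453/(6*(-4)²) = 453/(6*16) = 453/96 = (1/96)*453 = 151/32 ≈ 4.7188)
x² = (151/32)² = 22801/1024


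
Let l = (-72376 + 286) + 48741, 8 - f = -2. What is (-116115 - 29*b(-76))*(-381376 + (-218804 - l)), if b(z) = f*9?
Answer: 68484260475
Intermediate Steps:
f = 10 (f = 8 - 1*(-2) = 8 + 2 = 10)
b(z) = 90 (b(z) = 10*9 = 90)
l = -23349 (l = -72090 + 48741 = -23349)
(-116115 - 29*b(-76))*(-381376 + (-218804 - l)) = (-116115 - 29*90)*(-381376 + (-218804 - 1*(-23349))) = (-116115 - 2610)*(-381376 + (-218804 + 23349)) = -118725*(-381376 - 195455) = -118725*(-576831) = 68484260475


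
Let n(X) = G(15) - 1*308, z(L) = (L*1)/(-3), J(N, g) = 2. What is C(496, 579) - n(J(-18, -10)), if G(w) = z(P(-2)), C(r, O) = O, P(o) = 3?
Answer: 888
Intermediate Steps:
z(L) = -L/3 (z(L) = L*(-1/3) = -L/3)
G(w) = -1 (G(w) = -1/3*3 = -1)
n(X) = -309 (n(X) = -1 - 1*308 = -1 - 308 = -309)
C(496, 579) - n(J(-18, -10)) = 579 - 1*(-309) = 579 + 309 = 888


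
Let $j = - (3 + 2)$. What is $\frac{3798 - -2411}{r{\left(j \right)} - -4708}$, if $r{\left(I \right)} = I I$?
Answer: $\frac{6209}{4733} \approx 1.3119$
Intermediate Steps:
$j = -5$ ($j = \left(-1\right) 5 = -5$)
$r{\left(I \right)} = I^{2}$
$\frac{3798 - -2411}{r{\left(j \right)} - -4708} = \frac{3798 - -2411}{\left(-5\right)^{2} - -4708} = \frac{3798 + 2411}{25 + 4708} = \frac{6209}{4733}$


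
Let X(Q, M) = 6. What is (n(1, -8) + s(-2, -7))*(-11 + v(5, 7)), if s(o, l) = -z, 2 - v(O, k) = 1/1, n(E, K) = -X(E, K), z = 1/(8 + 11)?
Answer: 1150/19 ≈ 60.526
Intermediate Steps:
z = 1/19 ≈ 0.052632
n(E, K) = -6 (n(E, K) = -1*6 = -6)
v(O, k) = 1 (v(O, k) = 2 - 1/1 = 2 - 1*1 = 2 - 1 = 1)
s(o, l) = -1/19 (s(o, l) = -1*1/19 = -1/19)
(n(1, -8) + s(-2, -7))*(-11 + v(5, 7)) = (-6 - 1/19)*(-11 + 1) = -115/19*(-10) = 1150/19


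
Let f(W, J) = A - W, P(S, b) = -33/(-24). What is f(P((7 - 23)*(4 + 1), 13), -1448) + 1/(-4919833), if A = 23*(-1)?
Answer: -959367443/39358664 ≈ -24.375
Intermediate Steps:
A = -23
P(S, b) = 11/8 (P(S, b) = -33*(-1/24) = 11/8)
f(W, J) = -23 - W
f(P((7 - 23)*(4 + 1), 13), -1448) + 1/(-4919833) = (-23 - 1*11/8) + 1/(-4919833) = (-23 - 11/8) - 1/4919833 = -195/8 - 1/4919833 = -959367443/39358664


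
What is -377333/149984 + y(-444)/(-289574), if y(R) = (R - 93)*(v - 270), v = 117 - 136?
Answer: -66271146527/21715733408 ≈ -3.0518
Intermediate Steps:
v = -19
y(R) = 26877 - 289*R (y(R) = (R - 93)*(-19 - 270) = (-93 + R)*(-289) = 26877 - 289*R)
-377333/149984 + y(-444)/(-289574) = -377333/149984 + (26877 - 289*(-444))/(-289574) = -377333*1/149984 + (26877 + 128316)*(-1/289574) = -377333/149984 + 155193*(-1/289574) = -377333/149984 - 155193/289574 = -66271146527/21715733408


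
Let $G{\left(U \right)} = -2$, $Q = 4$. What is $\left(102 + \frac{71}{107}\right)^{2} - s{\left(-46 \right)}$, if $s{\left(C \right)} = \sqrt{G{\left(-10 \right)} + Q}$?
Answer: $\frac{120670225}{11449} - \sqrt{2} \approx 10538.0$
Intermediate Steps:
$s{\left(C \right)} = \sqrt{2}$ ($s{\left(C \right)} = \sqrt{-2 + 4} = \sqrt{2}$)
$\left(102 + \frac{71}{107}\right)^{2} - s{\left(-46 \right)} = \left(102 + \frac{71}{107}\right)^{2} - \sqrt{2} = \left(\frac{10985}{107}\right)^{2} - \sqrt{2} = \frac{120670225}{11449} - \sqrt{2}$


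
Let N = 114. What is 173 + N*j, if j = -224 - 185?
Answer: -46453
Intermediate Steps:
j = -409
173 + N*j = 173 + 114*(-409) = 173 - 46626 = -46453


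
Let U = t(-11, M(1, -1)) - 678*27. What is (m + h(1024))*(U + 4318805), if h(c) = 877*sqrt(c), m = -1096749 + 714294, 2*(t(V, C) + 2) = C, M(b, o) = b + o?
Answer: -1524057432327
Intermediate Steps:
t(V, C) = -2 + C/2
U = -18308 (U = (-2 + (1 - 1)/2) - 678*27 = (-2 + (1/2)*0) - 18306 = (-2 + 0) - 18306 = -2 - 18306 = -18308)
m = -382455
(m + h(1024))*(U + 4318805) = (-382455 + 877*sqrt(1024))*(-18308 + 4318805) = (-382455 + 877*32)*4300497 = (-382455 + 28064)*4300497 = -354391*4300497 = -1524057432327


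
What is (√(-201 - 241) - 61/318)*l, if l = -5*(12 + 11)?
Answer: 7015/318 - 115*I*√442 ≈ 22.06 - 2417.7*I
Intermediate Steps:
l = -115 (l = -5*23 = -115)
(√(-201 - 241) - 61/318)*l = (√(-201 - 241) - 61/318)*(-115) = (√(-442) - 61*1/318)*(-115) = (I*√442 - 61/318)*(-115) = (-61/318 + I*√442)*(-115) = 7015/318 - 115*I*√442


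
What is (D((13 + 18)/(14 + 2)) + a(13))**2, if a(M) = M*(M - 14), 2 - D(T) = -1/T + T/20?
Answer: 11016811521/98406400 ≈ 111.95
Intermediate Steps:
D(T) = 2 + 1/T - T/20 (D(T) = 2 - (-1/T + T/20) = 2 + (1/T - T/20) = 2 + 1/T - T/20)
a(M) = M*(-14 + M)
(D((13 + 18)/(14 + 2)) + a(13))**2 = ((2 + 1/((13 + 18)/(14 + 2)) - (13 + 18)/(20*(14 + 2))) + 13*(-14 + 13))**2 = ((2 + 1/(31/16) - 31/(20*16)) + 13*(-1))**2 = ((2 + 1/(31*(1/16)) - 31/(20*16)) - 13)**2 = ((2 + 1/(31/16) - 1/20*31/16) - 13)**2 = ((2 + 16/31 - 31/320) - 13)**2 = (23999/9920 - 13)**2 = (-104961/9920)**2 = 11016811521/98406400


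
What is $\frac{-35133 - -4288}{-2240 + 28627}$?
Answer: $- \frac{30845}{26387} \approx -1.1689$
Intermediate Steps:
$\frac{-35133 - -4288}{-2240 + 28627} = \frac{-35133 + 4288}{26387} = \left(-30845\right) \frac{1}{26387} = - \frac{30845}{26387}$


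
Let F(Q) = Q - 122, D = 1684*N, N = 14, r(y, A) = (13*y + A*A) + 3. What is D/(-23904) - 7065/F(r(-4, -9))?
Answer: 231611/2988 ≈ 77.514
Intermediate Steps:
r(y, A) = 3 + A² + 13*y (r(y, A) = (13*y + A²) + 3 = (A² + 13*y) + 3 = 3 + A² + 13*y)
D = 23576 (D = 1684*14 = 23576)
F(Q) = -122 + Q
D/(-23904) - 7065/F(r(-4, -9)) = 23576/(-23904) - 7065/(-122 + (3 + (-9)² + 13*(-4))) = 23576*(-1/23904) - 7065/(-122 + (3 + 81 - 52)) = -2947/2988 - 7065/(-122 + 32) = -2947/2988 - 7065/(-90) = -2947/2988 - 7065*(-1/90) = -2947/2988 + 157/2 = 231611/2988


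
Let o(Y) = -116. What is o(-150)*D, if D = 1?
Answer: -116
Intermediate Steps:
o(-150)*D = -116*1 = -116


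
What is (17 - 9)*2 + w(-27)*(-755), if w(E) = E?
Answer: 20401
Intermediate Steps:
(17 - 9)*2 + w(-27)*(-755) = (17 - 9)*2 - 27*(-755) = 8*2 + 20385 = 16 + 20385 = 20401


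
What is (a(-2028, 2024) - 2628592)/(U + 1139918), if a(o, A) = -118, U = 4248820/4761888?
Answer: -3129405651120/1357041523501 ≈ -2.3060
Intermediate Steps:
U = 1062205/1190472 (U = 4248820*(1/4761888) = 1062205/1190472 ≈ 0.89226)
(a(-2028, 2024) - 2628592)/(U + 1139918) = (-118 - 2628592)/(1062205/1190472 + 1139918) = -2628710/1357041523501/1190472 = -2628710*1190472/1357041523501 = -3129405651120/1357041523501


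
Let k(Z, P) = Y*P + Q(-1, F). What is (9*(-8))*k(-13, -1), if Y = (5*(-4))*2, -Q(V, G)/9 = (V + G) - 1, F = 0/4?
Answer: -4176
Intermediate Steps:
F = 0 (F = 0*(¼) = 0)
Q(V, G) = 9 - 9*G - 9*V (Q(V, G) = -9*((V + G) - 1) = -9*((G + V) - 1) = -9*(-1 + G + V) = 9 - 9*G - 9*V)
Y = -40 (Y = -20*2 = -40)
k(Z, P) = 18 - 40*P (k(Z, P) = -40*P + (9 - 9*0 - 9*(-1)) = -40*P + (9 + 0 + 9) = -40*P + 18 = 18 - 40*P)
(9*(-8))*k(-13, -1) = (9*(-8))*(18 - 40*(-1)) = -72*(18 + 40) = -72*58 = -4176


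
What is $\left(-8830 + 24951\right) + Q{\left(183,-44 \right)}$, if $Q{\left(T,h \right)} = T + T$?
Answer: $16487$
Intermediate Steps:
$Q{\left(T,h \right)} = 2 T$
$\left(-8830 + 24951\right) + Q{\left(183,-44 \right)} = \left(-8830 + 24951\right) + 2 \cdot 183 = 16121 + 366 = 16487$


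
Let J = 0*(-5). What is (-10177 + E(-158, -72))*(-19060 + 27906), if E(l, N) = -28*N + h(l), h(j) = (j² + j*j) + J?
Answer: 369470882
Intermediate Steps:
J = 0
h(j) = 2*j² (h(j) = (j² + j*j) + 0 = (j² + j²) + 0 = 2*j² + 0 = 2*j²)
E(l, N) = -28*N + 2*l²
(-10177 + E(-158, -72))*(-19060 + 27906) = (-10177 + (-28*(-72) + 2*(-158)²))*(-19060 + 27906) = (-10177 + (2016 + 2*24964))*8846 = (-10177 + (2016 + 49928))*8846 = (-10177 + 51944)*8846 = 41767*8846 = 369470882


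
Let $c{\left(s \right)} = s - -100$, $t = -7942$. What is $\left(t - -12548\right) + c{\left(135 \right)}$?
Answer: $4841$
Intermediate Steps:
$c{\left(s \right)} = 100 + s$ ($c{\left(s \right)} = s + 100 = 100 + s$)
$\left(t - -12548\right) + c{\left(135 \right)} = \left(-7942 - -12548\right) + \left(100 + 135\right) = \left(-7942 + 12548\right) + 235 = 4606 + 235 = 4841$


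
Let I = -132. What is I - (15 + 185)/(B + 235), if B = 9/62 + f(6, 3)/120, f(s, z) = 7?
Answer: -116238324/874957 ≈ -132.85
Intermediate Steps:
B = 757/3720 (B = 9/62 + 7/120 = 757/3720 ≈ 0.20349)
I - (15 + 185)/(B + 235) = -132 - (15 + 185)/(757/3720 + 235) = -132 - 200/874957/3720 = -132 - 200*3720/874957 = -132 - 1*744000/874957 = -132 - 744000/874957 = -116238324/874957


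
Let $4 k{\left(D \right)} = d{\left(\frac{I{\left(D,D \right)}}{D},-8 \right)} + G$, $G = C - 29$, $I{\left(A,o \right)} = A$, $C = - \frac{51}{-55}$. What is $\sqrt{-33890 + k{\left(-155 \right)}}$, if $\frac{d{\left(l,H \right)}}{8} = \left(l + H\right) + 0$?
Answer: $\frac{9 i \sqrt{1266430}}{55} \approx 184.15 i$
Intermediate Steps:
$C = \frac{51}{55}$ ($C = \left(-51\right) \left(- \frac{1}{55}\right) = \frac{51}{55} \approx 0.92727$)
$d{\left(l,H \right)} = 8 H + 8 l$ ($d{\left(l,H \right)} = 8 \left(\left(l + H\right) + 0\right) = 8 \left(\left(H + l\right) + 0\right) = 8 \left(H + l\right) = 8 H + 8 l$)
$G = - \frac{1544}{55}$ ($G = \frac{51}{55} - 29 = - \frac{1544}{55} \approx -28.073$)
$k{\left(D \right)} = - \frac{1156}{55}$ ($k{\left(D \right)} = \frac{\left(8 \left(-8\right) + 8 \frac{D}{D}\right) - \frac{1544}{55}}{4} = \frac{\left(-64 + 8 \cdot 1\right) - \frac{1544}{55}}{4} = \frac{\left(-64 + 8\right) - \frac{1544}{55}}{4} = \frac{-56 - \frac{1544}{55}}{4} = \frac{1}{4} \left(- \frac{4624}{55}\right) = - \frac{1156}{55}$)
$\sqrt{-33890 + k{\left(-155 \right)}} = \sqrt{-33890 - \frac{1156}{55}} = \sqrt{- \frac{1865106}{55}} = \frac{9 i \sqrt{1266430}}{55}$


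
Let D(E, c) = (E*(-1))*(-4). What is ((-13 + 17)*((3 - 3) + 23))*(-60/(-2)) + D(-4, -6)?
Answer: 2744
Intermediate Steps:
D(E, c) = 4*E (D(E, c) = -E*(-4) = 4*E)
((-13 + 17)*((3 - 3) + 23))*(-60/(-2)) + D(-4, -6) = ((-13 + 17)*((3 - 3) + 23))*(-60/(-2)) + 4*(-4) = (4*(0 + 23))*(-60*(-1)/2) - 16 = (4*23)*(-12*(-5/2)) - 16 = 92*30 - 16 = 2760 - 16 = 2744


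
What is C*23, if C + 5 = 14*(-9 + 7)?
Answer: -759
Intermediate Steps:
C = -33 (C = -5 + 14*(-9 + 7) = -5 + 14*(-2) = -5 - 28 = -33)
C*23 = -33*23 = -759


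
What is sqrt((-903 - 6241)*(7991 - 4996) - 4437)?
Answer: I*sqrt(21400717) ≈ 4626.1*I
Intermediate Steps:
sqrt((-903 - 6241)*(7991 - 4996) - 4437) = sqrt(-7144*2995 - 4437) = sqrt(-21396280 - 4437) = sqrt(-21400717) = I*sqrt(21400717)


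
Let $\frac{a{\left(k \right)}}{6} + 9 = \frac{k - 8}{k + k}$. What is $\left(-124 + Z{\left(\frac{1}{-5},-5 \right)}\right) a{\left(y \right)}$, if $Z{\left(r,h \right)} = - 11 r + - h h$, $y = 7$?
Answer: $\frac{279654}{35} \approx 7990.1$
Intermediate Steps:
$Z{\left(r,h \right)} = - h^{2} - 11 r$ ($Z{\left(r,h \right)} = - 11 r - h^{2} = - h^{2} - 11 r$)
$a{\left(k \right)} = -54 + \frac{3 \left(-8 + k\right)}{k}$ ($a{\left(k \right)} = -54 + 6 \frac{k - 8}{k + k} = -54 + 6 \frac{-8 + k}{2 k} = -54 + \frac{3 \left(-8 + k\right)}{k}$)
$\left(-124 + Z{\left(\frac{1}{-5},-5 \right)}\right) a{\left(y \right)} = \left(-124 - \left(25 - \frac{11}{5}\right)\right) \left(-51 - \frac{24}{7}\right) = \left(-124 - \frac{114}{5}\right) \left(-51 - \frac{24}{7}\right) = \left(-124 + \left(-25 + \frac{11}{5}\right)\right) \left(-51 - \frac{24}{7}\right) = \left(-124 - \frac{114}{5}\right) \left(- \frac{381}{7}\right) = \left(- \frac{734}{5}\right) \left(- \frac{381}{7}\right) = \frac{279654}{35}$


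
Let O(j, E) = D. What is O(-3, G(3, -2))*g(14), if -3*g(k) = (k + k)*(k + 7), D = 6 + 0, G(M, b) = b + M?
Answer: -1176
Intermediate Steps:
G(M, b) = M + b
D = 6
O(j, E) = 6
g(k) = -2*k*(7 + k)/3 (g(k) = -(k + k)*(k + 7)/3 = -2*k*(7 + k)/3)
O(-3, G(3, -2))*g(14) = 6*(-⅔*14*(7 + 14)) = 6*(-⅔*14*21) = 6*(-196) = -1176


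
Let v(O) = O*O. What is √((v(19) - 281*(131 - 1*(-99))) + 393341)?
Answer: 4*√20567 ≈ 573.65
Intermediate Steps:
v(O) = O²
√((v(19) - 281*(131 - 1*(-99))) + 393341) = √((19² - 281*(131 - 1*(-99))) + 393341) = √((361 - 281*(131 + 99)) + 393341) = √((361 - 281*230) + 393341) = √((361 - 64630) + 393341) = √(-64269 + 393341) = √329072 = 4*√20567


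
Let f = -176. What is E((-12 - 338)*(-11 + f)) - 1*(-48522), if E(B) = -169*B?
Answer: -11012528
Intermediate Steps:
E((-12 - 338)*(-11 + f)) - 1*(-48522) = -169*(-12 - 338)*(-11 - 176) - 1*(-48522) = -(-59150)*(-187) + 48522 = -169*65450 + 48522 = -11061050 + 48522 = -11012528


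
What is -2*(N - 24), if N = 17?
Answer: 14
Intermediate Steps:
-2*(N - 24) = -2*(17 - 24) = -2*(-7) = 14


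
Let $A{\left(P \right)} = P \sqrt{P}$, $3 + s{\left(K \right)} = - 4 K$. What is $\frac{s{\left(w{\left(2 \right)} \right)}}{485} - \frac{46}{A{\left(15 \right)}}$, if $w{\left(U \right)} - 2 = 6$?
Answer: $- \frac{7}{97} - \frac{46 \sqrt{15}}{225} \approx -0.86397$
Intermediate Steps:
$w{\left(U \right)} = 8$ ($w{\left(U \right)} = 2 + 6 = 8$)
$s{\left(K \right)} = -3 - 4 K$
$A{\left(P \right)} = P^{\frac{3}{2}}$
$\frac{s{\left(w{\left(2 \right)} \right)}}{485} - \frac{46}{A{\left(15 \right)}} = \frac{-3 - 32}{485} - \frac{46}{15^{\frac{3}{2}}} = \left(-3 - 32\right) \frac{1}{485} - \frac{46}{15 \sqrt{15}} = \left(-35\right) \frac{1}{485} - 46 \frac{\sqrt{15}}{225} = - \frac{7}{97} - \frac{46 \sqrt{15}}{225}$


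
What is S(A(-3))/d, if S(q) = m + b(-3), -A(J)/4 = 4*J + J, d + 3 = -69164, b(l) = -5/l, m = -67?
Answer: 28/29643 ≈ 0.00094457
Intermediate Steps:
d = -69167 (d = -3 - 69164 = -69167)
A(J) = -20*J (A(J) = -4*(4*J + J) = -20*J)
S(q) = -196/3 (S(q) = -67 - 5/(-3) = -67 - 5*(-⅓) = -67 + 5/3 = -196/3)
S(A(-3))/d = -196/3/(-69167) = -196/3*(-1/69167) = 28/29643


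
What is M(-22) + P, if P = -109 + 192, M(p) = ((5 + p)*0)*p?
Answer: 83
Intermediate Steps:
M(p) = 0 (M(p) = 0*p = 0)
P = 83
M(-22) + P = 0 + 83 = 83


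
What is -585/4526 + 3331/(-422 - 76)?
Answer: -3841859/563487 ≈ -6.8180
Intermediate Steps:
-585/4526 + 3331/(-422 - 76) = -585*1/4526 + 3331/(-498) = -585/4526 + 3331*(-1/498) = -585/4526 - 3331/498 = -3841859/563487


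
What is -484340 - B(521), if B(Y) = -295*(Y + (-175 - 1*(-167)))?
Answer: -333005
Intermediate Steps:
B(Y) = 2360 - 295*Y (B(Y) = -295*(Y + (-175 + 167)) = -295*(Y - 8) = -295*(-8 + Y) = 2360 - 295*Y)
-484340 - B(521) = -484340 - (2360 - 295*521) = -484340 - (2360 - 153695) = -484340 - 1*(-151335) = -484340 + 151335 = -333005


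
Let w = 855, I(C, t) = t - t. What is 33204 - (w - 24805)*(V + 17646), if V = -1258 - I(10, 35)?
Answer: 392525804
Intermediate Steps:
I(C, t) = 0
V = -1258 (V = -1258 - 1*0 = -1258 + 0 = -1258)
33204 - (w - 24805)*(V + 17646) = 33204 - (855 - 24805)*(-1258 + 17646) = 33204 - (-23950)*16388 = 33204 - 1*(-392492600) = 33204 + 392492600 = 392525804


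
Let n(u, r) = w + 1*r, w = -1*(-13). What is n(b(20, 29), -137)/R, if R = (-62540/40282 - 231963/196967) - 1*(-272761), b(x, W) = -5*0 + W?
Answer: -245960965514/541031349877597 ≈ -0.00045461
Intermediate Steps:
w = 13
b(x, W) = W (b(x, W) = 0 + W = W)
n(u, r) = 13 + r (n(u, r) = 13 + 1*r = 13 + r)
R = 1082062699755194/3967112347 (R = (-62540*1/40282 - 231963*1/196967) + 272761 = (-31270/20141 - 231963/196967) + 272761 = -10831124873/3967112347 + 272761 = 1082062699755194/3967112347 ≈ 2.7276e+5)
n(b(20, 29), -137)/R = (13 - 137)/(1082062699755194/3967112347) = -124*3967112347/1082062699755194 = -245960965514/541031349877597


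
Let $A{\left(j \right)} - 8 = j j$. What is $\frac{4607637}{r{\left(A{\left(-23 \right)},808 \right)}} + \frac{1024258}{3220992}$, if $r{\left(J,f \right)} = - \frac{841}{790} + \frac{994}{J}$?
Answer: $\frac{3148033230660232907}{537330716928} \approx 5.8586 \cdot 10^{6}$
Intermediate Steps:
$A{\left(j \right)} = 8 + j^{2}$ ($A{\left(j \right)} = 8 + j j = 8 + j^{2}$)
$r{\left(J,f \right)} = - \frac{841}{790} + \frac{994}{J}$ ($r{\left(J,f \right)} = \left(-841\right) \frac{1}{790} + \frac{994}{J} = - \frac{841}{790} + \frac{994}{J}$)
$\frac{4607637}{r{\left(A{\left(-23 \right)},808 \right)}} + \frac{1024258}{3220992} = \frac{4607637}{- \frac{841}{790} + \frac{994}{8 + \left(-23\right)^{2}}} + \frac{1024258}{3220992} = \frac{4607637}{- \frac{841}{790} + \frac{994}{8 + 529}} + 1024258 \cdot \frac{1}{3220992} = \frac{4607637}{- \frac{841}{790} + \frac{994}{537}} + \frac{512129}{1610496} = \frac{4607637}{\frac{333643}{424230}} + \frac{512129}{1610496} = 4607637 \cdot \frac{424230}{333643} + \frac{512129}{1610496} = \frac{1954697844510}{333643} + \frac{512129}{1610496} = \frac{3148033230660232907}{537330716928}$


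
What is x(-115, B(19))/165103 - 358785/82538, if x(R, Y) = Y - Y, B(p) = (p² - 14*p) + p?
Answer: -358785/82538 ≈ -4.3469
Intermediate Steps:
B(p) = p² - 13*p
x(R, Y) = 0
x(-115, B(19))/165103 - 358785/82538 = 0/165103 - 358785/82538 = 0*(1/165103) - 358785*1/82538 = 0 - 358785/82538 = -358785/82538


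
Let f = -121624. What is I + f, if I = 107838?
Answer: -13786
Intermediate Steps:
I + f = 107838 - 121624 = -13786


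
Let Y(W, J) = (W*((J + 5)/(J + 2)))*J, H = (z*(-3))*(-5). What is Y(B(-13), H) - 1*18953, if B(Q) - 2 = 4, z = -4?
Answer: -559537/29 ≈ -19294.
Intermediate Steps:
B(Q) = 6 (B(Q) = 2 + 4 = 6)
H = -60 (H = -4*(-3)*(-5) = 12*(-5) = -60)
Y(W, J) = J*W*(5 + J)/(2 + J) (Y(W, J) = (W*((5 + J)/(2 + J)))*J = (W*(5 + J)/(2 + J))*J = J*W*(5 + J)/(2 + J))
Y(B(-13), H) - 1*18953 = -60*6*(5 - 60)/(2 - 60) - 1*18953 = -60*6*(-55)/(-58) - 18953 = -60*6*(-1/58)*(-55) - 18953 = -9900/29 - 18953 = -559537/29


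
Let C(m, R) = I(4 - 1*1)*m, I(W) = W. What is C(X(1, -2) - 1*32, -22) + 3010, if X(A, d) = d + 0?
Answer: 2908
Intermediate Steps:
X(A, d) = d
C(m, R) = 3*m (C(m, R) = (4 - 1*1)*m = (4 - 1)*m = 3*m)
C(X(1, -2) - 1*32, -22) + 3010 = 3*(-2 - 1*32) + 3010 = 3*(-2 - 32) + 3010 = 3*(-34) + 3010 = -102 + 3010 = 2908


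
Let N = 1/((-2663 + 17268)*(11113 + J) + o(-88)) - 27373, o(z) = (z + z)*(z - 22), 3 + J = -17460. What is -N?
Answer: 2538089981471/92722390 ≈ 27373.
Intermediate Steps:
J = -17463 (J = -3 - 17460 = -17463)
o(z) = 2*z*(-22 + z) (o(z) = (2*z)*(-22 + z) = 2*z*(-22 + z))
N = -2538089981471/92722390 (N = 1/((-2663 + 17268)*(11113 - 17463) + 2*(-88)*(-22 - 88)) - 27373 = 1/(14605*(-6350) + 2*(-88)*(-110)) - 27373 = 1/(-92741750 + 19360) - 27373 = 1/(-92722390) - 27373 = -1/92722390 - 27373 = -2538089981471/92722390 ≈ -27373.)
-N = -1*(-2538089981471/92722390) = 2538089981471/92722390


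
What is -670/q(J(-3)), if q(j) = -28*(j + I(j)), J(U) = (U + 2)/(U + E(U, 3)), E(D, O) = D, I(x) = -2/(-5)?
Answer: 5025/119 ≈ 42.227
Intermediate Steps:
I(x) = 2/5 (I(x) = -2*(-1/5) = 2/5)
J(U) = (2 + U)/(2*U) (J(U) = (U + 2)/(U + U) = (2 + U)/((2*U)) = (2 + U)*(1/(2*U)) = (2 + U)/(2*U))
q(j) = -56/5 - 28*j (q(j) = -28*(j + 2/5) = -28*(2/5 + j) = -56/5 - 28*j)
-670/q(J(-3)) = -670/(-56/5 - 14*(2 - 3)/(-3)) = -670/(-56/5 - 14*(-1)*(-1)/3) = -670/(-56/5 - 28*1/6) = -670/(-56/5 - 14/3) = -670/(-238/15) = -670*(-15/238) = 5025/119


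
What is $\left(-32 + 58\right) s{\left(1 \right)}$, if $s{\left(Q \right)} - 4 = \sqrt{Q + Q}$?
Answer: $104 + 26 \sqrt{2} \approx 140.77$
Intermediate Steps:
$s{\left(Q \right)} = 4 + \sqrt{2} \sqrt{Q}$ ($s{\left(Q \right)} = 4 + \sqrt{Q + Q} = 4 + \sqrt{2 Q} = 4 + \sqrt{2} \sqrt{Q}$)
$\left(-32 + 58\right) s{\left(1 \right)} = \left(-32 + 58\right) \left(4 + \sqrt{2} \sqrt{1}\right) = 26 \left(4 + \sqrt{2} \cdot 1\right) = 26 \left(4 + \sqrt{2}\right) = 104 + 26 \sqrt{2}$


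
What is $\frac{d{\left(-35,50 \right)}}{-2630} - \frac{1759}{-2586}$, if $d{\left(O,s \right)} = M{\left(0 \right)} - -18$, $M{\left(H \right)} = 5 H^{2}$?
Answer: $\frac{2289811}{3400590} \approx 0.67336$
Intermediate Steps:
$d{\left(O,s \right)} = 18$ ($d{\left(O,s \right)} = 5 \cdot 0^{2} - -18 = 5 \cdot 0 + 18 = 0 + 18 = 18$)
$\frac{d{\left(-35,50 \right)}}{-2630} - \frac{1759}{-2586} = \frac{18}{-2630} - \frac{1759}{-2586} = 18 \left(- \frac{1}{2630}\right) - - \frac{1759}{2586} = - \frac{9}{1315} + \frac{1759}{2586} = \frac{2289811}{3400590}$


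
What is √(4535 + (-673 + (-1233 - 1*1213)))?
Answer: 2*√354 ≈ 37.630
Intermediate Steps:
√(4535 + (-673 + (-1233 - 1*1213))) = √(4535 + (-673 + (-1233 - 1213))) = √(4535 + (-673 - 2446)) = √(4535 - 3119) = √1416 = 2*√354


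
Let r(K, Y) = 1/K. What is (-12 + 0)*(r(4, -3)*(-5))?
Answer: 15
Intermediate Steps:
(-12 + 0)*(r(4, -3)*(-5)) = (-12 + 0)*(-5/4) = -3*(-5) = -12*(-5/4) = 15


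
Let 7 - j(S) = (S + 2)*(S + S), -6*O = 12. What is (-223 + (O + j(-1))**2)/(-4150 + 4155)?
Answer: -174/5 ≈ -34.800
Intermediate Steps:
O = -2 (O = -1/6*12 = -2)
j(S) = 7 - 2*S*(2 + S) (j(S) = 7 - (S + 2)*(S + S) = 7 - (2 + S)*2*S = 7 - 2*S*(2 + S))
(-223 + (O + j(-1))**2)/(-4150 + 4155) = (-223 + (-2 + (7 - 4*(-1) - 2*(-1)**2))**2)/(-4150 + 4155) = (-223 + (-2 + (7 + 4 - 2*1))**2)/5 = (-223 + (-2 + (7 + 4 - 2))**2)*(1/5) = (-223 + (-2 + 9)**2)*(1/5) = (-223 + 7**2)*(1/5) = (-223 + 49)*(1/5) = -174*1/5 = -174/5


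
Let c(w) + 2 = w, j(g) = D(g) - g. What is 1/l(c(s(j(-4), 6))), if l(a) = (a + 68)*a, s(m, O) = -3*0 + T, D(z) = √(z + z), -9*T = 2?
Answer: -81/11840 ≈ -0.0068412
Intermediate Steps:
T = -2/9 (T = -⅑*2 = -2/9 ≈ -0.22222)
D(z) = √2*√z (D(z) = √(2*z) = √2*√z)
j(g) = -g + √2*√g (j(g) = √2*√g - g = -g + √2*√g)
s(m, O) = -2/9 (s(m, O) = -3*0 - 2/9 = 0 - 2/9 = -2/9)
c(w) = -2 + w
l(a) = a*(68 + a) (l(a) = (68 + a)*a = a*(68 + a))
1/l(c(s(j(-4), 6))) = 1/((-2 - 2/9)*(68 + (-2 - 2/9))) = 1/(-20*(68 - 20/9)/9) = 1/(-20/9*592/9) = 1/(-11840/81) = -81/11840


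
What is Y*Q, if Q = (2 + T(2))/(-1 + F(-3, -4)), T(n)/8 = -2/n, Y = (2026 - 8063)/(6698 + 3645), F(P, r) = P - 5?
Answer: -12074/31029 ≈ -0.38912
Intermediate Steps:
F(P, r) = -5 + P
Y = -6037/10343 ≈ -0.58368
T(n) = -16/n (T(n) = 8*(-2/n) = -16/n)
Q = ⅔ (Q = (2 - 16/2)/(-1 + (-5 - 3)) = (2 - 16*½)/(-1 - 8) = (2 - 8)/(-9) = -6*(-⅑) = ⅔ ≈ 0.66667)
Y*Q = -6037/10343*⅔ = -12074/31029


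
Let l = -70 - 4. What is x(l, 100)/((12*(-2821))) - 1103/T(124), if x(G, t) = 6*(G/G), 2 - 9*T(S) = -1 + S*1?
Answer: 56008013/682682 ≈ 82.041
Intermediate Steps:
l = -74
T(S) = ⅓ - S/9 (T(S) = 2/9 - (-1 + S*1)/9 = 2/9 - (-1 + S)/9 = 2/9 + (⅑ - S/9) = ⅓ - S/9)
x(G, t) = 6 (x(G, t) = 6*1 = 6)
x(l, 100)/((12*(-2821))) - 1103/T(124) = 6/((12*(-2821))) - 1103/(⅓ - ⅑*124) = 6/(-33852) - 1103/(⅓ - 124/9) = 6*(-1/33852) - 1103/(-121/9) = -1/5642 - 1103*(-9/121) = -1/5642 + 9927/121 = 56008013/682682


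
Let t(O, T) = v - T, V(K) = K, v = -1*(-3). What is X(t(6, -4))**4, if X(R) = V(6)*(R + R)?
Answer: 49787136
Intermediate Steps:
v = 3
t(O, T) = 3 - T
X(R) = 12*R (X(R) = 6*(R + R) = 6*(2*R) = 12*R)
X(t(6, -4))**4 = (12*(3 - 1*(-4)))**4 = (12*(3 + 4))**4 = (12*7)**4 = 84**4 = 49787136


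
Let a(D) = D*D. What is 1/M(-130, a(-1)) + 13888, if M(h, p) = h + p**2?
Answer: 1791551/129 ≈ 13888.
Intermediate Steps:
a(D) = D**2
1/M(-130, a(-1)) + 13888 = 1/(-130 + ((-1)**2)**2) + 13888 = 1/(-130 + 1**2) + 13888 = 1/(-130 + 1) + 13888 = 1/(-129) + 13888 = -1/129 + 13888 = 1791551/129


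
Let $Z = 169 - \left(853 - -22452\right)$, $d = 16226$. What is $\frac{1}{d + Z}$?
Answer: $- \frac{1}{6910} \approx -0.00014472$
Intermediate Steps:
$Z = -23136$ ($Z = 169 - \left(853 + 22452\right) = 169 - 23305 = -23136$)
$\frac{1}{d + Z} = \frac{1}{16226 - 23136} = \frac{1}{-6910} = - \frac{1}{6910}$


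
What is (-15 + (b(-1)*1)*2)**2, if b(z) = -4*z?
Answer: 49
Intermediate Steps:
(-15 + (b(-1)*1)*2)**2 = (-15 + (-4*(-1)*1)*2)**2 = (-15 + (4*1)*2)**2 = (-15 + 4*2)**2 = (-15 + 8)**2 = (-7)**2 = 49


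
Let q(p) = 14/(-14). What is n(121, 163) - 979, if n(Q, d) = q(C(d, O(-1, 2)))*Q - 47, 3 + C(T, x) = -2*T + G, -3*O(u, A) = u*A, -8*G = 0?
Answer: -1147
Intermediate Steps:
G = 0 (G = -1/8*0 = 0)
O(u, A) = -A*u/3 (O(u, A) = -u*A/3 = -A*u/3)
C(T, x) = -3 - 2*T (C(T, x) = -3 + (-2*T + 0) = -3 - 2*T)
q(p) = -1 (q(p) = 14*(-1/14) = -1)
n(Q, d) = -47 - Q (n(Q, d) = -Q - 47 = -47 - Q)
n(121, 163) - 979 = (-47 - 1*121) - 979 = (-47 - 121) - 979 = -168 - 979 = -1147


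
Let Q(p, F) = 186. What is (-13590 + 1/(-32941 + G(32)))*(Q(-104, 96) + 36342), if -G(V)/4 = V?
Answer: -5471988289136/11023 ≈ -4.9642e+8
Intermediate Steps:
G(V) = -4*V
(-13590 + 1/(-32941 + G(32)))*(Q(-104, 96) + 36342) = (-13590 + 1/(-32941 - 4*32))*(186 + 36342) = (-13590 + 1/(-32941 - 128))*36528 = (-13590 + 1/(-33069))*36528 = (-13590 - 1/33069)*36528 = -449407711/33069*36528 = -5471988289136/11023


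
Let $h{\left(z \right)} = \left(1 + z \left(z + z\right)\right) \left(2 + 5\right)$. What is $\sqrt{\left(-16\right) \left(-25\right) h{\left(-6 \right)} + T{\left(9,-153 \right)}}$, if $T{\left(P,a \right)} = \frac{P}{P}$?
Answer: $\sqrt{204401} \approx 452.11$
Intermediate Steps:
$h{\left(z \right)} = 7 + 14 z^{2}$ ($h{\left(z \right)} = \left(1 + z 2 z\right) 7 = \left(1 + 2 z^{2}\right) 7 = 7 + 14 z^{2}$)
$T{\left(P,a \right)} = 1$
$\sqrt{\left(-16\right) \left(-25\right) h{\left(-6 \right)} + T{\left(9,-153 \right)}} = \sqrt{\left(-16\right) \left(-25\right) \left(7 + 14 \left(-6\right)^{2}\right) + 1} = \sqrt{400 \left(7 + 14 \cdot 36\right) + 1} = \sqrt{400 \left(7 + 504\right) + 1} = \sqrt{400 \cdot 511 + 1} = \sqrt{204400 + 1} = \sqrt{204401}$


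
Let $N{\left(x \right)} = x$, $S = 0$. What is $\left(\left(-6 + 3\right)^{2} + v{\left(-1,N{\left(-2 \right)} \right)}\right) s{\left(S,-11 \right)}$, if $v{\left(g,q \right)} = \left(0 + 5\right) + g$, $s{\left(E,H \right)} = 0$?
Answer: $0$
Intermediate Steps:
$v{\left(g,q \right)} = 5 + g$
$\left(\left(-6 + 3\right)^{2} + v{\left(-1,N{\left(-2 \right)} \right)}\right) s{\left(S,-11 \right)} = \left(\left(-6 + 3\right)^{2} + \left(5 - 1\right)\right) 0 = \left(\left(-3\right)^{2} + 4\right) 0 = \left(9 + 4\right) 0 = 13 \cdot 0 = 0$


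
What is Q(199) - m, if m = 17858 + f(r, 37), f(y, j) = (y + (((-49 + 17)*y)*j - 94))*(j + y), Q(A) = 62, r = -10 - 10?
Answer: -418418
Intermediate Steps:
r = -20
f(y, j) = (j + y)*(-94 + y - 32*j*y) (f(y, j) = (y + ((-32*y)*j - 94))*(j + y) = (y + (-32*j*y - 94))*(j + y) = (y + (-94 - 32*j*y))*(j + y) = (-94 + y - 32*j*y)*(j + y) = (j + y)*(-94 + y - 32*j*y))
m = 418480 (m = 17858 + ((-20)**2 - 94*37 - 94*(-20) + 37*(-20) - 32*37*(-20)**2 - 32*(-20)*37**2) = 17858 + (400 - 3478 + 1880 - 740 - 32*37*400 - 32*(-20)*1369) = 17858 + (400 - 3478 + 1880 - 740 - 473600 + 876160) = 17858 + 400622 = 418480)
Q(199) - m = 62 - 1*418480 = 62 - 418480 = -418418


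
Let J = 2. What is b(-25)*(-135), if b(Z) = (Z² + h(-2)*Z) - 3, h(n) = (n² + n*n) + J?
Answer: -50220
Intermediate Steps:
h(n) = 2 + 2*n² (h(n) = (n² + n*n) + 2 = (n² + n²) + 2 = 2*n² + 2 = 2 + 2*n²)
b(Z) = -3 + Z² + 10*Z (b(Z) = (Z² + (2 + 2*(-2)²)*Z) - 3 = (Z² + (2 + 2*4)*Z) - 3 = (Z² + (2 + 8)*Z) - 3 = (Z² + 10*Z) - 3 = -3 + Z² + 10*Z)
b(-25)*(-135) = (-3 + (-25)² + 10*(-25))*(-135) = (-3 + 625 - 250)*(-135) = 372*(-135) = -50220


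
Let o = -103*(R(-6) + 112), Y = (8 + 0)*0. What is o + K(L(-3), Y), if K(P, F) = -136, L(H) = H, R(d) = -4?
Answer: -11260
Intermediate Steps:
Y = 0 (Y = 8*0 = 0)
o = -11124 (o = -103*(-4 + 112) = -103*108 = -11124)
o + K(L(-3), Y) = -11124 - 136 = -11260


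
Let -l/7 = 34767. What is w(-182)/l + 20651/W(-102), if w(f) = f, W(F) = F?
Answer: -239323555/1182078 ≈ -202.46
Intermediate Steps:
l = -243369 (l = -7*34767 = -243369)
w(-182)/l + 20651/W(-102) = -182/(-243369) + 20651/(-102) = -182*(-1/243369) + 20651*(-1/102) = 26/34767 - 20651/102 = -239323555/1182078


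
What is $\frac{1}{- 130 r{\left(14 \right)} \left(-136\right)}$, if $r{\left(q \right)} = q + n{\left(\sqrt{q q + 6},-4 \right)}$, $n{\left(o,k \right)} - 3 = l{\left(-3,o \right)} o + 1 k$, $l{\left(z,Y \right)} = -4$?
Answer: $- \frac{1}{4165680} - \frac{\sqrt{202}}{13538460} \approx -1.2899 \cdot 10^{-6}$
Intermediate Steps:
$n{\left(o,k \right)} = 3 + k - 4 o$ ($n{\left(o,k \right)} = 3 + \left(- 4 o + 1 k\right) = 3 + \left(- 4 o + k\right) = 3 + \left(k - 4 o\right) = 3 + k - 4 o$)
$r{\left(q \right)} = -1 + q - 4 \sqrt{6 + q^{2}}$ ($r{\left(q \right)} = q - \left(1 + 4 \sqrt{q q + 6}\right) = q - \left(1 + 4 \sqrt{q^{2} + 6}\right) = q - \left(1 + 4 \sqrt{6 + q^{2}}\right) = -1 + q - 4 \sqrt{6 + q^{2}}$)
$\frac{1}{- 130 r{\left(14 \right)} \left(-136\right)} = \frac{1}{- 130 \left(-1 + 14 - 4 \sqrt{6 + 14^{2}}\right) \left(-136\right)} = \frac{1}{- 130 \left(-1 + 14 - 4 \sqrt{6 + 196}\right) \left(-136\right)} = \frac{1}{- 130 \left(-1 + 14 - 4 \sqrt{202}\right) \left(-136\right)} = \frac{1}{- 130 \left(13 - 4 \sqrt{202}\right) \left(-136\right)} = \frac{1}{\left(-1690 + 520 \sqrt{202}\right) \left(-136\right)} = \frac{1}{229840 - 70720 \sqrt{202}}$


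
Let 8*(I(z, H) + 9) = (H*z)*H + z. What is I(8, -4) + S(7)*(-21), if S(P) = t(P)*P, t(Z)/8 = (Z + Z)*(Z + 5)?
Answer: -197560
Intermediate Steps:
t(Z) = 16*Z*(5 + Z) (t(Z) = 8*((Z + Z)*(Z + 5)) = 8*((2*Z)*(5 + Z)) = 8*(2*Z*(5 + Z)) = 16*Z*(5 + Z))
I(z, H) = -9 + z/8 + z*H**2/8 (I(z, H) = -9 + ((H*z)*H + z)/8 = -9 + (z*H**2 + z)/8 = -9 + (z + z*H**2)/8 = -9 + (z/8 + z*H**2/8) = -9 + z/8 + z*H**2/8)
S(P) = 16*P**2*(5 + P) (S(P) = (16*P*(5 + P))*P = 16*P**2*(5 + P))
I(8, -4) + S(7)*(-21) = (-9 + (1/8)*8 + (1/8)*8*(-4)**2) + (16*7**2*(5 + 7))*(-21) = (-9 + 1 + (1/8)*8*16) + (16*49*12)*(-21) = (-9 + 1 + 16) + 9408*(-21) = 8 - 197568 = -197560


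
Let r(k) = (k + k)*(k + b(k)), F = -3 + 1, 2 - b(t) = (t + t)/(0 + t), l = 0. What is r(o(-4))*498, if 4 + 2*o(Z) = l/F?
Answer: 3984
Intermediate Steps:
b(t) = 0 (b(t) = 2 - (t + t)/(0 + t) = 2 - 2*t/t = 2 - 1*2 = 2 - 2 = 0)
F = -2
o(Z) = -2 (o(Z) = -2 + (0/(-2))/2 = -2 + (0*(-½))/2 = -2 + (½)*0 = -2 + 0 = -2)
r(k) = 2*k² (r(k) = (k + k)*(k + 0) = (2*k)*k = 2*k²)
r(o(-4))*498 = (2*(-2)²)*498 = (2*4)*498 = 8*498 = 3984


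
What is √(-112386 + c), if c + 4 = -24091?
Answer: I*√136481 ≈ 369.43*I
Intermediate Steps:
c = -24095 (c = -4 - 24091 = -24095)
√(-112386 + c) = √(-112386 - 24095) = √(-136481) = I*√136481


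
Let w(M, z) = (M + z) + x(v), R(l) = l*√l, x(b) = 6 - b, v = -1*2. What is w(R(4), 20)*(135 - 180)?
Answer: -1620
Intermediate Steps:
v = -2
R(l) = l^(3/2)
w(M, z) = 8 + M + z (w(M, z) = (M + z) + (6 - 1*(-2)) = (M + z) + (6 + 2) = (M + z) + 8 = 8 + M + z)
w(R(4), 20)*(135 - 180) = (8 + 4^(3/2) + 20)*(135 - 180) = (8 + 8 + 20)*(-45) = 36*(-45) = -1620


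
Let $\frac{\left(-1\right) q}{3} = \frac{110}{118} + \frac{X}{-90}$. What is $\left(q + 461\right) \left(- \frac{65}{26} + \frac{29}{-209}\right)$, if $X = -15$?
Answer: $- \frac{59571927}{49324} \approx -1207.8$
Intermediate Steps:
$q = - \frac{389}{118}$ ($q = - 3 \left(\frac{110}{118} - \frac{15}{-90}\right) = - 3 \left(110 \cdot \frac{1}{118} - - \frac{1}{6}\right) = - 3 \left(\frac{55}{59} + \frac{1}{6}\right) = \left(-3\right) \frac{389}{354} = - \frac{389}{118} \approx -3.2966$)
$\left(q + 461\right) \left(- \frac{65}{26} + \frac{29}{-209}\right) = \left(- \frac{389}{118} + 461\right) \left(- \frac{65}{26} + \frac{29}{-209}\right) = \frac{54009 \left(\left(-65\right) \frac{1}{26} + 29 \left(- \frac{1}{209}\right)\right)}{118} = \frac{54009 \left(- \frac{5}{2} - \frac{29}{209}\right)}{118} = \frac{54009}{118} \left(- \frac{1103}{418}\right) = - \frac{59571927}{49324}$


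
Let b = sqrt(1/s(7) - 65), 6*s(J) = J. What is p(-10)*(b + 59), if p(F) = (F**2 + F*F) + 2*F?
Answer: 10620 + 180*I*sqrt(3143)/7 ≈ 10620.0 + 1441.6*I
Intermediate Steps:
s(J) = J/6
p(F) = 2*F + 2*F**2 (p(F) = (F**2 + F**2) + 2*F = 2*F**2 + 2*F = 2*F + 2*F**2)
b = I*sqrt(3143)/7 (b = sqrt(1/((1/6)*7) - 65) = sqrt(1/(7/6) - 65) = sqrt(6/7 - 65) = sqrt(-449/7) = I*sqrt(3143)/7 ≈ 8.0089*I)
p(-10)*(b + 59) = (2*(-10)*(1 - 10))*(I*sqrt(3143)/7 + 59) = (2*(-10)*(-9))*(59 + I*sqrt(3143)/7) = 180*(59 + I*sqrt(3143)/7) = 10620 + 180*I*sqrt(3143)/7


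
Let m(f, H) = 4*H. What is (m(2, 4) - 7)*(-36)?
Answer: -324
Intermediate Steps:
(m(2, 4) - 7)*(-36) = (4*4 - 7)*(-36) = (16 - 7)*(-36) = 9*(-36) = -324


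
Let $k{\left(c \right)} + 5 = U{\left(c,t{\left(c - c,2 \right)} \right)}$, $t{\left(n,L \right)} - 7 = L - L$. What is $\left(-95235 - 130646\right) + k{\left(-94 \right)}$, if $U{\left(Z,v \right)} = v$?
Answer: $-225879$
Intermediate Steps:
$t{\left(n,L \right)} = 7$ ($t{\left(n,L \right)} = 7 + \left(L - L\right) = 7 + 0 = 7$)
$k{\left(c \right)} = 2$ ($k{\left(c \right)} = -5 + 7 = 2$)
$\left(-95235 - 130646\right) + k{\left(-94 \right)} = \left(-95235 - 130646\right) + 2 = -225881 + 2 = -225879$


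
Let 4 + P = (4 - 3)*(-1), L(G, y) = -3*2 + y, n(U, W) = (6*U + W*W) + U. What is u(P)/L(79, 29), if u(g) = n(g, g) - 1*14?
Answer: -24/23 ≈ -1.0435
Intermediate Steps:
n(U, W) = W² + 7*U (n(U, W) = (6*U + W²) + U = (W² + 6*U) + U = W² + 7*U)
L(G, y) = -6 + y
P = -5 (P = -4 + (4 - 3)*(-1) = -4 + 1*(-1) = -4 - 1 = -5)
u(g) = -14 + g² + 7*g (u(g) = (g² + 7*g) - 1*14 = (g² + 7*g) - 14 = -14 + g² + 7*g)
u(P)/L(79, 29) = (-14 + (-5)² + 7*(-5))/(-6 + 29) = (-14 + 25 - 35)/23 = -24*1/23 = -24/23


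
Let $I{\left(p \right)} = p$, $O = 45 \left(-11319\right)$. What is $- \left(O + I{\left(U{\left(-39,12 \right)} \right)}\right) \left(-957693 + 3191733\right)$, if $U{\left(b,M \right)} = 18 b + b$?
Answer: $1139574867840$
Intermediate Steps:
$U{\left(b,M \right)} = 19 b$
$O = -509355$
$- \left(O + I{\left(U{\left(-39,12 \right)} \right)}\right) \left(-957693 + 3191733\right) = - \left(-509355 + 19 \left(-39\right)\right) \left(-957693 + 3191733\right) = - \left(-509355 - 741\right) 2234040 = - \left(-510096\right) 2234040 = \left(-1\right) \left(-1139574867840\right) = 1139574867840$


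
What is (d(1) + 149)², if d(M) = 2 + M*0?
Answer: 22801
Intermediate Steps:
d(M) = 2 (d(M) = 2 + 0 = 2)
(d(1) + 149)² = (2 + 149)² = 151² = 22801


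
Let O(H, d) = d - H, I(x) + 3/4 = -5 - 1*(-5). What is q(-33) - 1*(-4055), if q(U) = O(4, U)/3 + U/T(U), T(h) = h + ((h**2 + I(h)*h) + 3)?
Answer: 17524828/4335 ≈ 4042.6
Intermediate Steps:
I(x) = -3/4 (I(x) = -3/4 + (-5 - 1*(-5)) = -3/4 + (-5 + 5) = -3/4 + 0 = -3/4)
T(h) = 3 + h**2 + h/4 (T(h) = h + ((h**2 - 3*h/4) + 3) = h + (3 + h**2 - 3*h/4) = 3 + h**2 + h/4)
q(U) = -4/3 + U/3 + U/(3 + U**2 + U/4) (q(U) = (U - 1*4)/3 + U/(3 + U**2 + U/4) = (U - 4)*(1/3) + U/(3 + U**2 + U/4) = (-4 + U)*(1/3) + U/(3 + U**2 + U/4) = (-4/3 + U/3) + U/(3 + U**2 + U/4) = -4/3 + U/3 + U/(3 + U**2 + U/4))
q(-33) - 1*(-4055) = (12*(-33) + (-4 - 33)*(12 - 33 + 4*(-33)**2))/(3*(12 - 33 + 4*(-33)**2)) - 1*(-4055) = (-396 - 37*(12 - 33 + 4*1089))/(3*(12 - 33 + 4*1089)) + 4055 = (-396 - 37*(12 - 33 + 4356))/(3*(12 - 33 + 4356)) + 4055 = (1/3)*(-396 - 37*4335)/4335 + 4055 = (1/3)*(1/4335)*(-396 - 160395) + 4055 = (1/3)*(1/4335)*(-160791) + 4055 = -53597/4335 + 4055 = 17524828/4335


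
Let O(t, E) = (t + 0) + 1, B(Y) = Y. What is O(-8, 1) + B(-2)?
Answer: -9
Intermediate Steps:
O(t, E) = 1 + t (O(t, E) = t + 1 = 1 + t)
O(-8, 1) + B(-2) = (1 - 8) - 2 = -7 - 2 = -9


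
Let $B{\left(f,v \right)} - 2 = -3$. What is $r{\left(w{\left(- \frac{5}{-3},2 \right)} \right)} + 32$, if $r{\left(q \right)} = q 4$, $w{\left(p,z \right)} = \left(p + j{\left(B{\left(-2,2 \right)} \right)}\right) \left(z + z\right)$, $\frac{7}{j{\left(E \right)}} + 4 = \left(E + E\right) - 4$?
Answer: $\frac{712}{15} \approx 47.467$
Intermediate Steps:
$B{\left(f,v \right)} = -1$ ($B{\left(f,v \right)} = 2 - 3 = -1$)
$j{\left(E \right)} = \frac{7}{-8 + 2 E}$ ($j{\left(E \right)} = \frac{7}{-4 + \left(\left(E + E\right) - 4\right)} = \frac{7}{-4 + \left(2 E - 4\right)} = \frac{7}{-4 + \left(-4 + 2 E\right)} = \frac{7}{-8 + 2 E}$)
$w{\left(p,z \right)} = 2 z \left(- \frac{7}{10} + p\right)$ ($w{\left(p,z \right)} = \left(p + \frac{7}{2 \left(-4 - 1\right)}\right) \left(z + z\right) = \left(p + \frac{7}{2 \left(-5\right)}\right) 2 z = \left(p + \frac{7}{2} \left(- \frac{1}{5}\right)\right) 2 z = \left(p - \frac{7}{10}\right) 2 z = \left(- \frac{7}{10} + p\right) 2 z = 2 z \left(- \frac{7}{10} + p\right)$)
$r{\left(q \right)} = 4 q$
$r{\left(w{\left(- \frac{5}{-3},2 \right)} \right)} + 32 = 4 \cdot \frac{1}{5} \cdot 2 \left(-7 + 10 \left(- \frac{5}{-3}\right)\right) + 32 = 4 \cdot \frac{1}{5} \cdot 2 \left(-7 + 10 \left(\left(-5\right) \left(- \frac{1}{3}\right)\right)\right) + 32 = 4 \cdot \frac{1}{5} \cdot 2 \left(-7 + 10 \cdot \frac{5}{3}\right) + 32 = 4 \cdot \frac{1}{5} \cdot 2 \left(-7 + \frac{50}{3}\right) + 32 = 4 \cdot \frac{1}{5} \cdot 2 \cdot \frac{29}{3} + 32 = 4 \cdot \frac{58}{15} + 32 = \frac{232}{15} + 32 = \frac{712}{15}$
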